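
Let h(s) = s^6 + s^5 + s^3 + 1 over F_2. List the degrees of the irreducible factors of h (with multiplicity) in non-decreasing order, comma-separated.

1, 1, 1, 3

Roots in F_2: h(0) = 1; h(1) = 0 → root.
Linear factors from roots: (s + 1).
Complete factorization: h(s) = (s + 1)^3·(s^3 + s + 1).
Factor degrees with multiplicity: 1 + 1 + 1 + 3 = 6.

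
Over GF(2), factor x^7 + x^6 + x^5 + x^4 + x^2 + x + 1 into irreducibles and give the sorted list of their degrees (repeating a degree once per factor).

Write f(x) = x^7 + x^6 + x^5 + x^4 + x^2 + x + 1.
Roots in GF(2): f(0) = 1; f(1) = 1.
Complete factorization: f(x) = (x^7 + x^6 + x^5 + x^4 + x^2 + x + 1).
Factor degrees with multiplicity: 7 = 7.

7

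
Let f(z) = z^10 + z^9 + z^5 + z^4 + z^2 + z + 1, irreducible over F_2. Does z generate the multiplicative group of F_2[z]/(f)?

Yes

|GF(2^10)^×| = 2^10 − 1 = 1023. Prime factorization: 1023 = 3·11·31.
f is primitive ⇔ z has order 1023 in GF(2)[z]/(f), i.e. z^(1023/q) ≠ 1 for each prime q | 1023.
z^(341) mod f = z^9 + z^8 + z^6 + z^5.
z^(93) mod f = z^9 + z^8 + z^6 + z^3 + z^2.
z^(33) mod f = z^9 + z^4 + 1.
None equal 1, so z has full order 1023; f is primitive.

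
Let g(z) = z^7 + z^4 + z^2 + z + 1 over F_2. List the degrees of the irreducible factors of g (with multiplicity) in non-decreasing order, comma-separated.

Roots in F_2: g(0) = 1; g(1) = 1.
Complete factorization: g(z) = (z^2 + z + 1)^2·(z^3 + z + 1).
Factor degrees with multiplicity: 2 + 2 + 3 = 7.

2, 2, 3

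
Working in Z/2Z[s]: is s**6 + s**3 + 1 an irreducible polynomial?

Yes

Write h(s) = s**6 + s**3 + 1.
Check for roots in Z/2Z: h(0) = 1; h(1) = 1.
No roots, so no linear factors.
Monic irreducibles of degree 2 over GF(2): s**2 + s + 1.
None of them divide h (all give nonzero remainder).
Monic irreducibles of degree 3 over GF(2): s**3 + s + 1, s**3 + s**2 + 1.
None of them divide h (all give nonzero remainder).
No irreducible factor of degree ≤ 3 exists, so h is irreducible over GF(2).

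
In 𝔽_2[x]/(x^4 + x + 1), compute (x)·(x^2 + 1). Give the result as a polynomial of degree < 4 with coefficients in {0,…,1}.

x^3 + x

Multiply in 𝔽_2[x]: (x)·(x^2 + 1) = x^3 + x.
Reduced: x^3 + x.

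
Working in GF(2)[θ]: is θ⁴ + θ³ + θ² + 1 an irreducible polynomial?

Write m(θ) = θ⁴ + θ³ + θ² + 1.
Check for roots in GF(2): m(0) = 1; m(1) = 0 → root.
m(1) = 0, so (θ − 1) divides m(θ); m is reducible.

No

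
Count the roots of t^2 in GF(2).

Write P(t) = t^2.
Evaluate at each of the 2 elements of GF(2):
P(0) = 0 → root; P(1) = 1.
Roots: {0}.

1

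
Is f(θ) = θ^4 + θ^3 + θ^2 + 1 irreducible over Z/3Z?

Check for roots in Z/3Z: f(0) = 1; f(1) = 1; f(2) = 2.
No roots, so no linear factors.
Monic irreducibles of degree 2 over GF(3): θ^2 + 1, θ^2 + θ - 1, θ^2 - θ - 1.
None of them divide f (all give nonzero remainder).
No irreducible factor of degree ≤ 2 exists, so f is irreducible over GF(3).

Yes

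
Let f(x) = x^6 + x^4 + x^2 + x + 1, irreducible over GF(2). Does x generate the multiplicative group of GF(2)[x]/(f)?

No

|GF(2^6)^×| = 2^6 − 1 = 63. Prime factorization: 63 = 3^2·7.
f is primitive ⇔ x has order 63 in GF(2)[x]/(f), i.e. x^(63/q) ≠ 1 for each prime q | 63.
x^(21) mod f = 1
x^(9) mod f = x^4 + x^2 + x.
Since x^(21) = 1, the order of x divides 21 < 63; not primitive.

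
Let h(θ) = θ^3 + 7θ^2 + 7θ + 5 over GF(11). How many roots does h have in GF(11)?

3

Evaluate at each of the 11 elements of GF(11):
h(0) = 5; h(1) = 9; h(2) = 0 → root; h(3) = 6; h(4) = 0 → root; h(5) = 10; h(6) = 9; h(7) = 3; h(8) = 9; h(9) = 0 → root; h(10) = 4.
Roots: {2, 4, 9}.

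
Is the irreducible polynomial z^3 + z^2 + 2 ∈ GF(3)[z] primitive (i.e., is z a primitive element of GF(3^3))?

Write f(z) = z^3 + z^2 + 2.
|GF(3^3)^×| = 3^3 − 1 = 26. Prime factorization: 26 = 2·13.
f is primitive ⇔ z has order 26 in GF(3)[z]/(f), i.e. z^(26/q) ≠ 1 for each prime q | 26.
z^(13) mod f = 1
z^(2) mod f = z^2.
Since z^(13) = 1, the order of z divides 13 < 26; not primitive.

No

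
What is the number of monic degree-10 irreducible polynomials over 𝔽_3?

5880

Gauss's count: N_{3}(10) = (1/10) Σ_{d|10} μ(10/d)·3^d.
Divisors of 10: 1, 2, 5, 10; μ(10/d) for each: 1, -1, -1, 1.
Σ = 3^1 − 3^2 − 3^5 + 3^10 = 58800.
N = 58800/10 = 5880.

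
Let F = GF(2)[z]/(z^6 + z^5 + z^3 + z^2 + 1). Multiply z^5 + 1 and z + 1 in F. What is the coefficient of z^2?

Multiply in GF(2)[z]: (z^5 + 1)·(z + 1) = z^6 + z^5 + z + 1.
Reduce using z^6 ≡ z^5 + z^3 + z^2 + 1 (mod z^6 + z^5 + z^3 + z^2 + 1).
Reduced: z^3 + z^2 + z.

1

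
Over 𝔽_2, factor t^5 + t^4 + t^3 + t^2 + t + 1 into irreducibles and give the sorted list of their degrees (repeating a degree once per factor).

1, 2, 2

Write h(t) = t^5 + t^4 + t^3 + t^2 + t + 1.
Roots in 𝔽_2: h(0) = 1; h(1) = 0 → root.
Linear factors from roots: (t + 1).
Complete factorization: h(t) = (t + 1)·(t^2 + t + 1)^2.
Factor degrees with multiplicity: 1 + 2 + 2 = 5.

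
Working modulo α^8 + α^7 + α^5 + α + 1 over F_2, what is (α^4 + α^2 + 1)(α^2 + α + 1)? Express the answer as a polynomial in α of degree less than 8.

α^6 + α^5 + α^3 + α + 1

Multiply in F_2[α]: (α^4 + α^2 + 1)·(α^2 + α + 1) = α^6 + α^5 + α^3 + α + 1.
Reduced: α^6 + α^5 + α^3 + α + 1.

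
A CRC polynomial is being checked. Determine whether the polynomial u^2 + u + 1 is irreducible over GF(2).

Yes

Write h(u) = u^2 + u + 1.
Check for roots in GF(2): h(0) = 1; h(1) = 1.
No roots. A degree-2 polynomial over a field with no linear factor is irreducible.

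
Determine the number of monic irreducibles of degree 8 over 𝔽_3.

810

x^(3^8) − x is the product of all monic irreducibles of degree dividing 8; Möbius inversion gives N = (1/8) Σ μ(8/d)·3^d.
Divisors of 8: 1, 2, 4, 8; μ(8/d) for each: 0, 0, -1, 1.
Σ = − 3^4 + 3^8 = 6480.
N = 6480/8 = 810.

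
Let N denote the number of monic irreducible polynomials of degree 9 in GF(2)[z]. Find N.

56

The number of monic irreducibles of degree 9 over GF(2) is (1/9)·Σ_{d∣9} μ(9/d) 2^d.
Divisors of 9: 1, 3, 9; μ(9/d) for each: 0, -1, 1.
Σ = − 2^3 + 2^9 = 504.
N = 504/9 = 56.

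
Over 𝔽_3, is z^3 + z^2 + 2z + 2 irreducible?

No

Write f(z) = z^3 + z^2 + 2z + 2.
Check for roots in 𝔽_3: f(0) = 2; f(1) = 0 → root; f(2) = 0 → root.
f(1) = 0, so (z − 1) divides f(z); f is reducible.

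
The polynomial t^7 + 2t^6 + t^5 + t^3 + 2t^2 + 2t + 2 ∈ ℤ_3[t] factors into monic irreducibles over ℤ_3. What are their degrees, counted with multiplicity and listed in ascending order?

7

Write h(t) = t^7 + 2t^6 + t^5 + t^3 + 2t^2 + 2t + 2.
Roots in ℤ_3: h(0) = 2; h(1) = 2; h(2) = 1.
Complete factorization: h(t) = (t^7 + 2t^6 + t^5 + t^3 + 2t^2 + 2t + 2).
Factor degrees with multiplicity: 7 = 7.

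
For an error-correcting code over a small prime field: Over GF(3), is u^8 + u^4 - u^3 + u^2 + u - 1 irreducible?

Yes

Write h(u) = u^8 + u^4 - u^3 + u^2 + u - 1.
Check for roots in GF(3): h(0) = 2; h(1) = 2; h(2) = 2.
No roots, so no linear factors.
Monic irreducibles of degree 2 over GF(3): u^2 + 1, u^2 + u - 1, u^2 - u - 1.
None of them divide h (all give nonzero remainder).
Degree-3 irreducible divisors: test the 8 monic irreducibles of degree 3 over GF(3).
None of them divide h (all give nonzero remainder).
Degree-4 irreducible divisors: test the 18 monic irreducibles of degree 4 over GF(3).
None of them divide h (all give nonzero remainder).
No irreducible factor of degree ≤ 4 exists, so h is irreducible over GF(3).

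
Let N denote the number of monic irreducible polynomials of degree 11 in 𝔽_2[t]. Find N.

x^(2^11) − x is the product of all monic irreducibles of degree dividing 11; Möbius inversion gives N = (1/11) Σ μ(11/d)·2^d.
Divisors of 11: 1, 11; μ(11/d) for each: -1, 1.
Σ = − 2^1 + 2^11 = 2046.
N = 2046/11 = 186.

186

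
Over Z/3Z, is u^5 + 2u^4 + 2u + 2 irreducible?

Write f(u) = u^5 + 2u^4 + 2u + 2.
Check for roots in Z/3Z: f(0) = 2; f(1) = 1; f(2) = 1.
No roots, so no linear factors.
Monic irreducibles of degree 2 over GF(3): u^2 + 1, u^2 + u + 2, u^2 + 2u + 2.
None of them divide f (all give nonzero remainder).
No irreducible factor of degree ≤ 2 exists, so f is irreducible over GF(3).

Yes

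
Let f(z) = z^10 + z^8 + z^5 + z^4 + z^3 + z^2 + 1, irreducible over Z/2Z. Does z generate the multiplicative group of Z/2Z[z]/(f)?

|GF(2^10)^×| = 2^10 − 1 = 1023. Prime factorization: 1023 = 3·11·31.
f is primitive ⇔ z has order 1023 in GF(2)[z]/(f), i.e. z^(1023/q) ≠ 1 for each prime q | 1023.
z^(341) mod f = z^9 + z^8 + z^7 + z^6 + z^5 + z^4 + 1.
z^(93) mod f = z^7 + z^5 + z^4 + z^3 + z^2 + z.
z^(33) mod f = z^9 + z^8 + z^7 + z^4 + 1.
None equal 1, so z has full order 1023; f is primitive.

Yes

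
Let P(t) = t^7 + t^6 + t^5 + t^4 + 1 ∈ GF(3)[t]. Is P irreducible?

Check for roots in GF(3): P(0) = 1; P(1) = 2; P(2) = 1.
No roots, so no linear factors.
Monic irreducibles of degree 2 over GF(3): t^2 + 1, t^2 + t - 1, t^2 - t - 1.
None of them divide P (all give nonzero remainder).
Degree-3 irreducible divisors: test the 8 monic irreducibles of degree 3 over GF(3).
None of them divide P (all give nonzero remainder).
No irreducible factor of degree ≤ 3 exists, so P is irreducible over GF(3).

Yes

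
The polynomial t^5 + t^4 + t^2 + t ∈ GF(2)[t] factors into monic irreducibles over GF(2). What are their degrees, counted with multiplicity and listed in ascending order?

1, 1, 1, 2

Write f(t) = t^5 + t^4 + t^2 + t.
Roots in GF(2): f(0) = 0 → root; f(1) = 0 → root.
Linear factors from roots: (t), (t + 1).
Complete factorization: f(t) = (t)·(t + 1)^2·(t^2 + t + 1).
Factor degrees with multiplicity: 1 + 1 + 1 + 2 = 5.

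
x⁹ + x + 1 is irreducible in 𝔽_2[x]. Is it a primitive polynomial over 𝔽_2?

Write f(x) = x⁹ + x + 1.
|GF(2^9)^×| = 2^9 − 1 = 511. Prime factorization: 511 = 7·73.
f is primitive ⇔ x has order 511 in GF(2)[x]/(f), i.e. x^(511/q) ≠ 1 for each prime q | 511.
x^(73) mod f = 1
x^(7) mod f = x⁷.
Since x^(73) = 1, the order of x divides 73 < 511; not primitive.

No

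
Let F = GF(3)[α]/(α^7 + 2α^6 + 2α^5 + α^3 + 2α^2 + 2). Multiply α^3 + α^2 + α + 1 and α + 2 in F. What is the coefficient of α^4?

1

Multiply in GF(3)[α]: (α^3 + α^2 + α + 1)·(α + 2) = α^4 + 2.
Reduced: α^4 + 2.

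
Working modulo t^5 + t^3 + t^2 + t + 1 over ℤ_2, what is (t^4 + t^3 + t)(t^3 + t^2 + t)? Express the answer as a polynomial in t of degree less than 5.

Multiply in ℤ_2[t]: (t^4 + t^3 + t)·(t^3 + t^2 + t) = t^7 + t^3 + t^2.
Reduce using t^5 ≡ t^3 + t^2 + t + 1 (mod t^5 + t^3 + t^2 + t + 1).
Reduced: t^4 + t^3 + t^2 + t + 1.

t^4 + t^3 + t^2 + t + 1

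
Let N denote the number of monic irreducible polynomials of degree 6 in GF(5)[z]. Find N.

The number of monic irreducibles of degree 6 over GF(5) is (1/6)·Σ_{d∣6} μ(6/d) 5^d.
Divisors of 6: 1, 2, 3, 6; μ(6/d) for each: 1, -1, -1, 1.
Σ = 5^1 − 5^2 − 5^3 + 5^6 = 15480.
N = 15480/6 = 2580.

2580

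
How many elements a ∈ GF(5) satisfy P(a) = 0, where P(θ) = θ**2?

Evaluate at each of the 5 elements of GF(5):
P(0) = 0 → root; P(1) = 1; P(2) = 4; P(3) = 4; P(4) = 1.
Roots: {0}.

1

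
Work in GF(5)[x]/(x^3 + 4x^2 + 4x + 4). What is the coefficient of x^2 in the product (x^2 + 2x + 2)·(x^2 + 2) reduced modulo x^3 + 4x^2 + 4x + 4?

3

Multiply in GF(5)[x]: (x^2 + 2x + 2)·(x^2 + 2) = x^4 + 2x^3 + 4x^2 + 4x + 4.
Reduce using x^3 ≡ x^2 + x + 1 (mod x^3 + 4x^2 + 4x + 4).
Reduced: 3x^2 + 3x + 2.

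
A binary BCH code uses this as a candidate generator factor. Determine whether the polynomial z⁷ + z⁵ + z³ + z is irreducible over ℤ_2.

Write g(z) = z⁷ + z⁵ + z³ + z.
Check for roots in ℤ_2: g(0) = 0 → root; g(1) = 0 → root.
g(0) = 0, so (z) divides g(z); g is reducible.

No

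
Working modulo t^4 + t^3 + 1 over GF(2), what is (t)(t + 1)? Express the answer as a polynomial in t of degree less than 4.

Multiply in GF(2)[t]: (t)·(t + 1) = t^2 + t.
Reduced: t^2 + t.

t^2 + t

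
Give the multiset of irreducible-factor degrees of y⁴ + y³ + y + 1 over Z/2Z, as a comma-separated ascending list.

Write f(y) = y⁴ + y³ + y + 1.
Roots in Z/2Z: f(0) = 1; f(1) = 0 → root.
Linear factors from roots: (y + 1).
Complete factorization: f(y) = (y + 1)^2·(y² + y + 1).
Factor degrees with multiplicity: 1 + 1 + 2 = 4.

1, 1, 2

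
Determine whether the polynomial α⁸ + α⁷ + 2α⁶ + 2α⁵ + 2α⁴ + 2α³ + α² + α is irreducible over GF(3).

Write f(α) = α⁸ + α⁷ + 2α⁶ + 2α⁵ + 2α⁴ + 2α³ + α² + α.
Check for roots in GF(3): f(0) = 0 → root; f(1) = 0 → root; f(2) = 0 → root.
f(0) = 0, so (α) divides f(α); f is reducible.

No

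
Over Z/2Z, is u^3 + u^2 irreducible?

No

Write h(u) = u^3 + u^2.
Check for roots in Z/2Z: h(0) = 0 → root; h(1) = 0 → root.
h(0) = 0, so (u) divides h(u); h is reducible.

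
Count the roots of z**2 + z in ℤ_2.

Write P(z) = z**2 + z.
Evaluate at each of the 2 elements of ℤ_2:
P(0) = 0 → root; P(1) = 0 → root.
Roots: {0, 1}.

2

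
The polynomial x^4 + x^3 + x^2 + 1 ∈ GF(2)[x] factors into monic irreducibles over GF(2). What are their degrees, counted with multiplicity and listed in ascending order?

1, 3

Write h(x) = x^4 + x^3 + x^2 + 1.
Roots in GF(2): h(0) = 1; h(1) = 0 → root.
Linear factors from roots: (x + 1).
Complete factorization: h(x) = (x + 1)·(x^3 + x + 1).
Factor degrees with multiplicity: 1 + 3 = 4.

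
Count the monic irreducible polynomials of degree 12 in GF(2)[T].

335

By the necklace-counting formula, N_2(12) = (1/12) Σ_{d|12} μ(12/d)·2^d.
Divisors of 12: 1, 2, 3, 4, 6, 12; μ(12/d) for each: 0, 1, 0, -1, -1, 1.
Σ = 2^2 − 2^4 − 2^6 + 2^12 = 4020.
N = 4020/12 = 335.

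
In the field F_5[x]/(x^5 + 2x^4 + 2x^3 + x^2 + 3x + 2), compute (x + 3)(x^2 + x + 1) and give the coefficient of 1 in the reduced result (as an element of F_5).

Multiply in F_5[x]: (x + 3)·(x^2 + x + 1) = x^3 + 4x^2 + 4x + 3.
Reduced: x^3 + 4x^2 + 4x + 3.

3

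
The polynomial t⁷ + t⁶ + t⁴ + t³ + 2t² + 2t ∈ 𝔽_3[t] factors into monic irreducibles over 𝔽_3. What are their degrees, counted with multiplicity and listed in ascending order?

1, 1, 2, 3

Write g(t) = t⁷ + t⁶ + t⁴ + t³ + 2t² + 2t.
Roots in 𝔽_3: g(0) = 0 → root; g(1) = 2; g(2) = 0 → root.
Linear factors from roots: (t), (t + 1).
Complete factorization: g(t) = (t)·(t + 1)·(t² + 2t + 2)·(t³ + t² + 2t + 1).
Factor degrees with multiplicity: 1 + 1 + 2 + 3 = 7.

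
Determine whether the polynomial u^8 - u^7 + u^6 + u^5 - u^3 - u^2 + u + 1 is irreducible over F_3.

Yes

Write h(u) = u^8 - u^7 + u^6 + u^5 - u^3 - u^2 + u + 1.
Check for roots in F_3: h(0) = 1; h(1) = 2; h(2) = 2.
No roots, so no linear factors.
Monic irreducibles of degree 2 over GF(3): u^2 + 1, u^2 + u - 1, u^2 - u - 1.
None of them divide h (all give nonzero remainder).
Degree-3 irreducible divisors: test the 8 monic irreducibles of degree 3 over GF(3).
None of them divide h (all give nonzero remainder).
Degree-4 irreducible divisors: test the 18 monic irreducibles of degree 4 over GF(3).
None of them divide h (all give nonzero remainder).
No irreducible factor of degree ≤ 4 exists, so h is irreducible over GF(3).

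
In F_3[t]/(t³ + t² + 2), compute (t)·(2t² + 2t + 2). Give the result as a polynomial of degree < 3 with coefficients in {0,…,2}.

2t + 2

Multiply in F_3[t]: (t)·(2t² + 2t + 2) = 2t³ + 2t² + 2t.
Reduce using t³ ≡ 2t² + 1 (mod t³ + t² + 2).
Reduced: 2t + 2.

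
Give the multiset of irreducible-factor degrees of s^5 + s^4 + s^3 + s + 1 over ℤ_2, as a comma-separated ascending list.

Write g(s) = s^5 + s^4 + s^3 + s + 1.
Roots in ℤ_2: g(0) = 1; g(1) = 1.
Complete factorization: g(s) = (s^5 + s^4 + s^3 + s + 1).
Factor degrees with multiplicity: 5 = 5.

5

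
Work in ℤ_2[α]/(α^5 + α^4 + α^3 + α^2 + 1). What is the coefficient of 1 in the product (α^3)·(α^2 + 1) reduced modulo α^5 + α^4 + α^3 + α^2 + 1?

Multiply in ℤ_2[α]: (α^3)·(α^2 + 1) = α^5 + α^3.
Reduce using α^5 ≡ α^4 + α^3 + α^2 + 1 (mod α^5 + α^4 + α^3 + α^2 + 1).
Reduced: α^4 + α^2 + 1.

1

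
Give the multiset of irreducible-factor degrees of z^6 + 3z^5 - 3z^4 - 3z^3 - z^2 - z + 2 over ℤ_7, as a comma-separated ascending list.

Write h(z) = z^6 + 3z^5 - 3z^4 - 3z^3 - z^2 - z + 2.
Linear factors from roots: (z - 2), (z + 2), (z + 1).
Complete factorization: h(z) = (z + 1)·(z + 2)·(z - 2)·(z^3 + 2z^2 - z + 3).
Factor degrees with multiplicity: 1 + 1 + 1 + 3 = 6.

1, 1, 1, 3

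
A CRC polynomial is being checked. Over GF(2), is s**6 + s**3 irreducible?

No

Write f(s) = s**6 + s**3.
Check for roots in GF(2): f(0) = 0 → root; f(1) = 0 → root.
f(0) = 0, so (s) divides f(s); f is reducible.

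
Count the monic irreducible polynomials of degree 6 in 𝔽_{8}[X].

43596

By the necklace-counting formula, N_8(6) = (1/6) Σ_{d|6} μ(6/d)·8^d.
Divisors of 6: 1, 2, 3, 6; μ(6/d) for each: 1, -1, -1, 1.
Σ = 8^1 − 8^2 − 8^3 + 8^6 = 261576.
N = 261576/6 = 43596.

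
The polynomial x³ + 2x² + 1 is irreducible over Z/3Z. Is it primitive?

Yes

Write f(x) = x³ + 2x² + 1.
|GF(3^3)^×| = 3^3 − 1 = 26. Prime factorization: 26 = 2·13.
f is primitive ⇔ x has order 26 in GF(3)[x]/(f), i.e. x^(26/q) ≠ 1 for each prime q | 26.
x^(13) mod f = 2.
x^(2) mod f = x².
None equal 1, so x has full order 26; f is primitive.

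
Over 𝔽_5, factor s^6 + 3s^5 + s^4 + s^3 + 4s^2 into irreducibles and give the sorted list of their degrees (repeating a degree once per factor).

1, 1, 1, 1, 2

Write g(s) = s^6 + 3s^5 + s^4 + s^3 + 4s^2.
Roots in 𝔽_5: g(0) = 0 → root; g(1) = 0 → root; g(2) = 0 → root; g(3) = 2; g(4) = 2.
Linear factors from roots: (s), (s + 4), (s + 3).
Complete factorization: g(s) = (s + 3)·(s + 4)·(s)^2·(s^2 + s + 2).
Factor degrees with multiplicity: 1 + 1 + 1 + 1 + 2 = 6.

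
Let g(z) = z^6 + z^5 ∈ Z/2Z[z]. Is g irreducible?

Check for roots in Z/2Z: g(0) = 0 → root; g(1) = 0 → root.
g(0) = 0, so (z) divides g(z); g is reducible.

No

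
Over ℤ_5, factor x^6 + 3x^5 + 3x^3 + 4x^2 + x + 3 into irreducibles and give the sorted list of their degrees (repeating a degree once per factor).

Write f(x) = x^6 + 3x^5 + 3x^3 + 4x^2 + x + 3.
Roots in ℤ_5: f(0) = 3; f(1) = 0 → root; f(2) = 0 → root; f(3) = 1; f(4) = 1.
Linear factors from roots: (x + 4), (x + 3).
Complete factorization: f(x) = (x + 4)·(x + 3)^2·(x^3 + 3x^2 + 2x + 3).
Factor degrees with multiplicity: 1 + 1 + 1 + 3 = 6.

1, 1, 1, 3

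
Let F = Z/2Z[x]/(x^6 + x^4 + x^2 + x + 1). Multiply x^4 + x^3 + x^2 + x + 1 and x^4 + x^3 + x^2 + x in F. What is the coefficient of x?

Multiply in Z/2Z[x]: (x^4 + x^3 + x^2 + x + 1)·(x^4 + x^3 + x^2 + x) = x^8 + x^6 + x^3 + x.
Reduce using x^6 ≡ x^4 + x^2 + x + 1 (mod x^6 + x^4 + x^2 + x + 1).
Reduced: x^4 + x^2 + x.

1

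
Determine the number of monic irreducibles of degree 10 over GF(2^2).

x^(4^10) − x is the product of all monic irreducibles of degree dividing 10; Möbius inversion gives N = (1/10) Σ μ(10/d)·4^d.
Divisors of 10: 1, 2, 5, 10; μ(10/d) for each: 1, -1, -1, 1.
Σ = 4^1 − 4^2 − 4^5 + 4^10 = 1047540.
N = 1047540/10 = 104754.

104754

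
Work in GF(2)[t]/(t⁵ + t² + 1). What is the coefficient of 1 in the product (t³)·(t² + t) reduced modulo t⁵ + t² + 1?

1

Multiply in GF(2)[t]: (t³)·(t² + t) = t⁵ + t⁴.
Reduce using t⁵ ≡ t² + 1 (mod t⁵ + t² + 1).
Reduced: t⁴ + t² + 1.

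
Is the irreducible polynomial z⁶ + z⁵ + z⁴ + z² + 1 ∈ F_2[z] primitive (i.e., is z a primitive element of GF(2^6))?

No

Write f(z) = z⁶ + z⁵ + z⁴ + z² + 1.
|GF(2^6)^×| = 2^6 − 1 = 63. Prime factorization: 63 = 3^2·7.
f is primitive ⇔ z has order 63 in GF(2)[z]/(f), i.e. z^(63/q) ≠ 1 for each prime q | 63.
z^(21) mod f = 1
z^(9) mod f = z³ + 1.
Since z^(21) = 1, the order of z divides 21 < 63; not primitive.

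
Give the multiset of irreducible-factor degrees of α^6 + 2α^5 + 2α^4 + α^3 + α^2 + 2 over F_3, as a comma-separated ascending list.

Write f(α) = α^6 + 2α^5 + 2α^4 + α^3 + α^2 + 2.
Roots in F_3: f(0) = 2; f(1) = 0 → root; f(2) = 0 → root.
Linear factors from roots: (α + 2), (α + 1).
Complete factorization: f(α) = (α + 2)·(α + 1)^2·(α^3 + α^2 + 2α + 1).
Factor degrees with multiplicity: 1 + 1 + 1 + 3 = 6.

1, 1, 1, 3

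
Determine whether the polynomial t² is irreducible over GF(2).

No

Write g(t) = t².
Check for roots in GF(2): g(0) = 0 → root; g(1) = 1.
g(0) = 0, so (t) divides g(t); g is reducible.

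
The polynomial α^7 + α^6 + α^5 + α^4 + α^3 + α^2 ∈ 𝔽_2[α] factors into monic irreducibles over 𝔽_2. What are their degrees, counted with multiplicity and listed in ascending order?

Write g(α) = α^7 + α^6 + α^5 + α^4 + α^3 + α^2.
Roots in 𝔽_2: g(0) = 0 → root; g(1) = 0 → root.
Linear factors from roots: (α), (α + 1).
Complete factorization: g(α) = (α + 1)·(α)^2·(α^2 + α + 1)^2.
Factor degrees with multiplicity: 1 + 1 + 1 + 2 + 2 = 7.

1, 1, 1, 2, 2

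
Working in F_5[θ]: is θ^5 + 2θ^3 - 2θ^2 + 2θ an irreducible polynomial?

No

Write g(θ) = θ^5 + 2θ^3 - 2θ^2 + 2θ.
Check for roots in F_5: g(0) = 0 → root; g(1) = 3; g(2) = 4; g(3) = 0 → root; g(4) = 3.
g(0) = 0, so (θ) divides g(θ); g is reducible.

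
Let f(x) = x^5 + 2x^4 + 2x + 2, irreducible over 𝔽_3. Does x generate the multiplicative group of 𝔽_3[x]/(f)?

No

|GF(3^5)^×| = 3^5 − 1 = 242. Prime factorization: 242 = 2·11^2.
f is primitive ⇔ x has order 242 in GF(3)[x]/(f), i.e. x^(242/q) ≠ 1 for each prime q | 242.
x^(121) mod f = 1
x^(22) mod f = 2x^3 + 2.
Since x^(121) = 1, the order of x divides 121 < 242; not primitive.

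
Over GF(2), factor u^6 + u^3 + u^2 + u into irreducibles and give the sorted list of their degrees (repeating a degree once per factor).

Write g(u) = u^6 + u^3 + u^2 + u.
Roots in GF(2): g(0) = 0 → root; g(1) = 0 → root.
Linear factors from roots: (u), (u + 1).
Complete factorization: g(u) = (u)·(u + 1)^2·(u^3 + u + 1).
Factor degrees with multiplicity: 1 + 1 + 1 + 3 = 6.

1, 1, 1, 3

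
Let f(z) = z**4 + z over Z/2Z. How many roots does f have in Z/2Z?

Evaluate at each of the 2 elements of Z/2Z:
f(0) = 0 → root; f(1) = 0 → root.
Roots: {0, 1}.

2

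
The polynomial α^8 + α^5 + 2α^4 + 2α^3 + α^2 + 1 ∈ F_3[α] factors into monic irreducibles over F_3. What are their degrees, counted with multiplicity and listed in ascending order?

8

Write f(α) = α^8 + α^5 + 2α^4 + 2α^3 + α^2 + 1.
Roots in F_3: f(0) = 1; f(1) = 2; f(2) = 2.
Complete factorization: f(α) = (α^8 + α^5 + 2α^4 + 2α^3 + α^2 + 1).
Factor degrees with multiplicity: 8 = 8.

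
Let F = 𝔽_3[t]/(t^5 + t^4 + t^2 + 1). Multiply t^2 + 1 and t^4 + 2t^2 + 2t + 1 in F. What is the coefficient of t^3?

1

Multiply in 𝔽_3[t]: (t^2 + 1)·(t^4 + 2t^2 + 2t + 1) = t^6 + 2t^3 + 2t + 1.
Reduce using t^5 ≡ 2t^4 + 2t^2 + 2 (mod t^5 + t^4 + t^2 + 1).
Reduced: t^4 + t^3 + t^2 + t + 2.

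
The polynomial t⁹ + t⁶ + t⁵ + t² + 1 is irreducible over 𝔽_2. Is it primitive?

No

Write f(t) = t⁹ + t⁶ + t⁵ + t² + 1.
|GF(2^9)^×| = 2^9 − 1 = 511. Prime factorization: 511 = 7·73.
f is primitive ⇔ t has order 511 in GF(2)[t]/(f), i.e. t^(511/q) ≠ 1 for each prime q | 511.
t^(73) mod f = 1
t^(7) mod f = t⁷.
Since t^(73) = 1, the order of t divides 73 < 511; not primitive.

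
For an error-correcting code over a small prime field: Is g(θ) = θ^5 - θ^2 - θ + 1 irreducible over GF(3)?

No

Check for roots in GF(3): g(0) = 1; g(1) = 0 → root; g(2) = 0 → root.
g(1) = 0, so (θ − 1) divides g(θ); g is reducible.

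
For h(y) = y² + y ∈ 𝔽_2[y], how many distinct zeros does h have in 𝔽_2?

2

Evaluate at each of the 2 elements of 𝔽_2:
h(0) = 0 → root; h(1) = 0 → root.
Roots: {0, 1}.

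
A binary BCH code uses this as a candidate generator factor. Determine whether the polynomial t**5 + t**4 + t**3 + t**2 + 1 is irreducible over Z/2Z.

Yes

Write h(t) = t**5 + t**4 + t**3 + t**2 + 1.
Check for roots in Z/2Z: h(0) = 1; h(1) = 1.
No roots, so no linear factors.
Monic irreducibles of degree 2 over GF(2): t**2 + t + 1.
None of them divide h (all give nonzero remainder).
No irreducible factor of degree ≤ 2 exists, so h is irreducible over GF(2).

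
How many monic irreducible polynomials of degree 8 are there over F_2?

Gauss's count: N_{2}(8) = (1/8) Σ_{d|8} μ(8/d)·2^d.
Divisors of 8: 1, 2, 4, 8; μ(8/d) for each: 0, 0, -1, 1.
Σ = − 2^4 + 2^8 = 240.
N = 240/8 = 30.

30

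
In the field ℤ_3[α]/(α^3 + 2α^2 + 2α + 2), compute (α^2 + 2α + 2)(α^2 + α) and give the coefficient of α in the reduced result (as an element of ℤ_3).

Multiply in ℤ_3[α]: (α^2 + 2α + 2)·(α^2 + α) = α^4 + α^2 + 2α.
Reduce using α^3 ≡ α^2 + α + 1 (mod α^3 + 2α^2 + 2α + 2).
Reduced: α + 1.

1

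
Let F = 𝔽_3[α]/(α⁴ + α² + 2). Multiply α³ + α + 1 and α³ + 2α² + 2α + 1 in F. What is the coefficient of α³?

2

Multiply in 𝔽_3[α]: (α³ + α + 1)·(α³ + 2α² + 2α + 1) = α⁶ + 2α⁵ + α³ + α² + 1.
Reduce using α⁴ ≡ 2α² + 1 (mod α⁴ + α² + 2).
Reduced: 2α³ + 2α.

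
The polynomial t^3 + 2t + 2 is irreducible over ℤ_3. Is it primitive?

No

Write f(t) = t^3 + 2t + 2.
|GF(3^3)^×| = 3^3 − 1 = 26. Prime factorization: 26 = 2·13.
f is primitive ⇔ t has order 26 in GF(3)[t]/(f), i.e. t^(26/q) ≠ 1 for each prime q | 26.
t^(13) mod f = 1
t^(2) mod f = t^2.
Since t^(13) = 1, the order of t divides 13 < 26; not primitive.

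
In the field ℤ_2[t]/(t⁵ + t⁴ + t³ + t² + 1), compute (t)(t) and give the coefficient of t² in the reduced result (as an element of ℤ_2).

Multiply in ℤ_2[t]: (t)·(t) = t².
Reduced: t².

1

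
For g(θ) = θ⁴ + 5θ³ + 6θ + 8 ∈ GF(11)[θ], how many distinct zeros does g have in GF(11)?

2

Evaluate at each of the 11 elements of GF(11):
g(0) = 8; g(1) = 9; g(2) = 10; g(3) = 0 → root; g(4) = 3; g(5) = 1; g(6) = 0 → root; g(7) = 8; g(8) = 2; g(9) = 5; g(10) = 9.
Roots: {3, 6}.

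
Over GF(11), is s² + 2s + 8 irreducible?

Write h(s) = s² + 2s + 8.
Check each element of GF(11) for a root: h(0)=8, h(1)=0, h(2)=5, h(3)=1, h(4)=10, h(5)=10, h(6)=1, h(7)=5, h(8)=0, h(9)=8, h(10)=7.
h(1) = 0, so (s − 1) divides h(s); h is reducible.

No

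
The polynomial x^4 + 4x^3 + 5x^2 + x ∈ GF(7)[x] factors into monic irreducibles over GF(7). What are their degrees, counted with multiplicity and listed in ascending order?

1, 1, 2

Write f(x) = x^4 + 4x^3 + 5x^2 + x.
Linear factors from roots: (x), (x + 5).
Complete factorization: f(x) = (x)·(x + 5)·(x^2 + 6x + 3).
Factor degrees with multiplicity: 1 + 1 + 2 = 4.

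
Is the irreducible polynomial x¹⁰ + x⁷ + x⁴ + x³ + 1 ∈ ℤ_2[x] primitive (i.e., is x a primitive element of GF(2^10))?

No

Write f(x) = x¹⁰ + x⁷ + x⁴ + x³ + 1.
|GF(2^10)^×| = 2^10 − 1 = 1023. Prime factorization: 1023 = 3·11·31.
f is primitive ⇔ x has order 1023 in GF(2)[x]/(f), i.e. x^(1023/q) ≠ 1 for each prime q | 1023.
x^(341) mod f = 1
x^(93) mod f = x⁹ + x⁸ + x⁵ + x³ + x² + x + 1.
x^(33) mod f = x⁹ + x⁸ + x⁶ + x⁵ + x⁴ + x³ + 1.
Since x^(341) = 1, the order of x divides 341 < 1023; not primitive.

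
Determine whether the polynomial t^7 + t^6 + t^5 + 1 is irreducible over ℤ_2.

Write m(t) = t^7 + t^6 + t^5 + 1.
Check for roots in ℤ_2: m(0) = 1; m(1) = 0 → root.
m(1) = 0, so (t − 1) divides m(t); m is reducible.

No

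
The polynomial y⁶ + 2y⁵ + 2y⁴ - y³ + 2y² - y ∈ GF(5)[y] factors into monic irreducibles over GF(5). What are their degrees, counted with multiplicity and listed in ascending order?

1, 1, 1, 1, 2

Write g(y) = y⁶ + 2y⁵ + 2y⁴ - y³ + 2y² - y.
Roots in GF(5): g(0) = 0 → root; g(1) = 0 → root; g(2) = 3; g(3) = 0 → root; g(4) = 0 → root.
Linear factors from roots: (y), (y - 1), (y + 2), (y + 1).
Complete factorization: g(y) = (y)·(y + 1)·(y + 2)·(y - 1)·(y² - 2).
Factor degrees with multiplicity: 1 + 1 + 1 + 1 + 2 = 6.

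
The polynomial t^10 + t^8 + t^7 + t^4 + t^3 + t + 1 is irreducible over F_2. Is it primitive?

No

Write f(t) = t^10 + t^8 + t^7 + t^4 + t^3 + t + 1.
|GF(2^10)^×| = 2^10 − 1 = 1023. Prime factorization: 1023 = 3·11·31.
f is primitive ⇔ t has order 1023 in GF(2)[t]/(f), i.e. t^(1023/q) ≠ 1 for each prime q | 1023.
t^(341) mod f = 1
t^(93) mod f = t^9 + t^7 + t^2.
t^(33) mod f = t^7 + t^6 + t^4 + t^3 + t^2 + t + 1.
Since t^(341) = 1, the order of t divides 341 < 1023; not primitive.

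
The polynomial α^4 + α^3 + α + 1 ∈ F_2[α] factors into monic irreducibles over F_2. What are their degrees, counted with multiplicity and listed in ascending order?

1, 1, 2

Write g(α) = α^4 + α^3 + α + 1.
Roots in F_2: g(0) = 1; g(1) = 0 → root.
Linear factors from roots: (α + 1).
Complete factorization: g(α) = (α + 1)^2·(α^2 + α + 1).
Factor degrees with multiplicity: 1 + 1 + 2 = 4.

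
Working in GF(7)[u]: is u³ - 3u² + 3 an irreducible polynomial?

Write f(u) = u³ - 3u² + 3.
Check for roots in GF(7): f(0) = 3; f(1) = 1; f(2) = 6; f(3) = 3; f(4) = 5; f(5) = 4; f(6) = 6.
No roots. A degree-3 polynomial over a field with no linear factor is irreducible.

Yes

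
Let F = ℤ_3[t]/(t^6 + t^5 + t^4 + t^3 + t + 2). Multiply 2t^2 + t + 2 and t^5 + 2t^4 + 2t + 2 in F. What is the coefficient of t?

Multiply in ℤ_3[t]: (2t^2 + t + 2)·(t^5 + 2t^4 + 2t + 2) = 2t^7 + 2t^6 + t^5 + t^4 + t^3 + 1.
Reduce using t^6 ≡ 2t^5 + 2t^4 + 2t^3 + 2t + 1 (mod t^6 + t^5 + t^4 + t^3 + t + 2).
Reduced: 2t^5 + 2t^4 + t^3 + t^2 + 2t + 1.

2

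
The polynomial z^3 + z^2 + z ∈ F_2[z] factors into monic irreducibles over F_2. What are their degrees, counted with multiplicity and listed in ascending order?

1, 2

Write f(z) = z^3 + z^2 + z.
Roots in F_2: f(0) = 0 → root; f(1) = 1.
Linear factors from roots: (z).
Complete factorization: f(z) = (z)·(z^2 + z + 1).
Factor degrees with multiplicity: 1 + 2 = 3.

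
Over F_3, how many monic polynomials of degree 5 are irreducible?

48

Gauss's count: N_{3}(5) = (1/5) Σ_{d|5} μ(5/d)·3^d.
Divisors of 5: 1, 5; μ(5/d) for each: -1, 1.
Σ = − 3^1 + 3^5 = 240.
N = 240/5 = 48.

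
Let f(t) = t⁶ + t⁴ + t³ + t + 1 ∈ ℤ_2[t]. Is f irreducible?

Check for roots in ℤ_2: f(0) = 1; f(1) = 1.
No roots, so no linear factors.
Monic irreducibles of degree 2 over GF(2): t² + t + 1.
None of them divide f (all give nonzero remainder).
Monic irreducibles of degree 3 over GF(2): t³ + t + 1, t³ + t² + 1.
None of them divide f (all give nonzero remainder).
No irreducible factor of degree ≤ 3 exists, so f is irreducible over GF(2).

Yes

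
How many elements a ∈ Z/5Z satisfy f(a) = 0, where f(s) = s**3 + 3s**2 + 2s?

Evaluate at each of the 5 elements of Z/5Z:
f(0) = 0 → root; f(1) = 1; f(2) = 4; f(3) = 0 → root; f(4) = 0 → root.
Roots: {0, 3, 4}.

3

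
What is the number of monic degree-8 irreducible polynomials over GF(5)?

Gauss's count: N_{5}(8) = (1/8) Σ_{d|8} μ(8/d)·5^d.
Divisors of 8: 1, 2, 4, 8; μ(8/d) for each: 0, 0, -1, 1.
Σ = − 5^4 + 5^8 = 390000.
N = 390000/8 = 48750.

48750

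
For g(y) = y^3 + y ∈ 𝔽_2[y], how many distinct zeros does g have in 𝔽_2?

Evaluate at each of the 2 elements of 𝔽_2:
g(0) = 0 → root; g(1) = 0 → root.
Roots: {0, 1}.

2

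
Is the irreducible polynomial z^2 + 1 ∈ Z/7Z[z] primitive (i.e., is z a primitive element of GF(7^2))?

No

Write f(z) = z^2 + 1.
|GF(7^2)^×| = 7^2 − 1 = 48. Prime factorization: 48 = 2^4·3.
f is primitive ⇔ z has order 48 in GF(7)[z]/(f), i.e. z^(48/q) ≠ 1 for each prime q | 48.
z^(24) mod f = 1
z^(16) mod f = 1
Since z^(24) = 1, the order of z divides 24 < 48; not primitive.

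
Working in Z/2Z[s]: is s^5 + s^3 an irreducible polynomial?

No

Write P(s) = s^5 + s^3.
Check for roots in Z/2Z: P(0) = 0 → root; P(1) = 0 → root.
P(0) = 0, so (s) divides P(s); P is reducible.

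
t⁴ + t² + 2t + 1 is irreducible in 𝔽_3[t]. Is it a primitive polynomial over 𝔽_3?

No

Write f(t) = t⁴ + t² + 2t + 1.
|GF(3^4)^×| = 3^4 − 1 = 80. Prime factorization: 80 = 2^4·5.
f is primitive ⇔ t has order 80 in GF(3)[t]/(f), i.e. t^(80/q) ≠ 1 for each prime q | 80.
t^(40) mod f = 1
t^(16) mod f = 2t³ + 2.
Since t^(40) = 1, the order of t divides 40 < 80; not primitive.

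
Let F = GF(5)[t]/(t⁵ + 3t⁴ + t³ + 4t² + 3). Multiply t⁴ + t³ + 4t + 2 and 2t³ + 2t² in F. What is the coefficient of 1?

Multiply in GF(5)[t]: (t⁴ + t³ + 4t + 2)·(2t³ + 2t²) = 2t⁷ + 4t⁶ + 2t⁵ + 3t⁴ + 2t³ + 4t².
Reduce using t⁵ ≡ 2t⁴ + 4t³ + t² + 2 (mod t⁵ + 3t⁴ + t³ + 4t² + 3).
Reduced: 4t⁴ + 4t³ + 4t² + t + 2.

2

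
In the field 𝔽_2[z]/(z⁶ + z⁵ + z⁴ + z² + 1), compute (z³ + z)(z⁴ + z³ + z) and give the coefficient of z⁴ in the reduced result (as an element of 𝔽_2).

0

Multiply in 𝔽_2[z]: (z³ + z)·(z⁴ + z³ + z) = z⁷ + z⁶ + z⁵ + z².
Reduce using z⁶ ≡ z⁵ + z⁴ + z² + 1 (mod z⁶ + z⁵ + z⁴ + z² + 1).
Reduced: z³ + z² + z.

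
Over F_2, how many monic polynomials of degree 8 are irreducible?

By the necklace-counting formula, N_2(8) = (1/8) Σ_{d|8} μ(8/d)·2^d.
Divisors of 8: 1, 2, 4, 8; μ(8/d) for each: 0, 0, -1, 1.
Σ = − 2^4 + 2^8 = 240.
N = 240/8 = 30.

30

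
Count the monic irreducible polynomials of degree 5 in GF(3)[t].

48

Gauss's count: N_{3}(5) = (1/5) Σ_{d|5} μ(5/d)·3^d.
Divisors of 5: 1, 5; μ(5/d) for each: -1, 1.
Σ = − 3^1 + 3^5 = 240.
N = 240/5 = 48.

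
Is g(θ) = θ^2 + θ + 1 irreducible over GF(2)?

Yes

Check for roots in GF(2): g(0) = 1; g(1) = 1.
No roots. A degree-2 polynomial over a field with no linear factor is irreducible.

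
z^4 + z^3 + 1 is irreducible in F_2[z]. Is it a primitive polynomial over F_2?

Write f(z) = z^4 + z^3 + 1.
|GF(2^4)^×| = 2^4 − 1 = 15. Prime factorization: 15 = 3·5.
f is primitive ⇔ z has order 15 in GF(2)[z]/(f), i.e. z^(15/q) ≠ 1 for each prime q | 15.
z^(5) mod f = z^3 + z + 1.
z^(3) mod f = z^3.
None equal 1, so z has full order 15; f is primitive.

Yes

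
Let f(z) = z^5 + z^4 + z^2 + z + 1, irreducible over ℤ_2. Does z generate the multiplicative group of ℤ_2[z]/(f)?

Yes

|GF(2^5)^×| = 2^5 − 1 = 31. Prime factorization: 31 = 31.
f is primitive ⇔ z has order 31 in GF(2)[z]/(f), i.e. z^(31/q) ≠ 1 for each prime q | 31.
z^(1) mod f = z.
None equal 1, so z has full order 31; f is primitive.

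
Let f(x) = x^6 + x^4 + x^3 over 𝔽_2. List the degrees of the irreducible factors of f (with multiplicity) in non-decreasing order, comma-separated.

1, 1, 1, 3

Roots in 𝔽_2: f(0) = 0 → root; f(1) = 1.
Linear factors from roots: (x).
Complete factorization: f(x) = (x)^3·(x^3 + x + 1).
Factor degrees with multiplicity: 1 + 1 + 1 + 3 = 6.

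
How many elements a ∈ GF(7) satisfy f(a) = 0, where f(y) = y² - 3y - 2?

Evaluate at each of the 7 elements of GF(7):
f(0) = 5; f(1) = 3; f(2) = 3; f(3) = 5; f(4) = 2; f(5) = 1; f(6) = 2.
No element is a root.

0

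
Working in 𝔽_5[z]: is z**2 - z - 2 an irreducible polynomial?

No

Write f(z) = z**2 - z - 2.
Check for roots in 𝔽_5: f(0) = 3; f(1) = 3; f(2) = 0 → root; f(3) = 4; f(4) = 0 → root.
f(2) = 0, so (z − 2) divides f(z); f is reducible.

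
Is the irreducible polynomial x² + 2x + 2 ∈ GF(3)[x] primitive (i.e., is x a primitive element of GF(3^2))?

Write f(x) = x² + 2x + 2.
|GF(3^2)^×| = 3^2 − 1 = 8. Prime factorization: 8 = 2^3.
f is primitive ⇔ x has order 8 in GF(3)[x]/(f), i.e. x^(8/q) ≠ 1 for each prime q | 8.
x^(4) mod f = 2.
None equal 1, so x has full order 8; f is primitive.

Yes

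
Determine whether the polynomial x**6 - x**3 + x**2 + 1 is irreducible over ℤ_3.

Write P(x) = x**6 - x**3 + x**2 + 1.
Check for roots in ℤ_3: P(0) = 1; P(1) = 2; P(2) = 1.
No roots, so no linear factors.
Monic irreducibles of degree 2 over GF(3): x**2 + 1, x**2 + x - 1, x**2 - x - 1.
None of them divide P (all give nonzero remainder).
Degree-3 irreducible divisors: test the 8 monic irreducibles of degree 3 over GF(3).
None of them divide P (all give nonzero remainder).
No irreducible factor of degree ≤ 3 exists, so P is irreducible over GF(3).

Yes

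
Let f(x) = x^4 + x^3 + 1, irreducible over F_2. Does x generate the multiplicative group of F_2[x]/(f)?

|GF(2^4)^×| = 2^4 − 1 = 15. Prime factorization: 15 = 3·5.
f is primitive ⇔ x has order 15 in GF(2)[x]/(f), i.e. x^(15/q) ≠ 1 for each prime q | 15.
x^(5) mod f = x^3 + x + 1.
x^(3) mod f = x^3.
None equal 1, so x has full order 15; f is primitive.

Yes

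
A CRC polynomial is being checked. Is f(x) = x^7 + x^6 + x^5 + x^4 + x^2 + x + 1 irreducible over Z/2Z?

Yes

Check for roots in Z/2Z: f(0) = 1; f(1) = 1.
No roots, so no linear factors.
Monic irreducibles of degree 2 over GF(2): x^2 + x + 1.
None of them divide f (all give nonzero remainder).
Monic irreducibles of degree 3 over GF(2): x^3 + x + 1, x^3 + x^2 + 1.
None of them divide f (all give nonzero remainder).
No irreducible factor of degree ≤ 3 exists, so f is irreducible over GF(2).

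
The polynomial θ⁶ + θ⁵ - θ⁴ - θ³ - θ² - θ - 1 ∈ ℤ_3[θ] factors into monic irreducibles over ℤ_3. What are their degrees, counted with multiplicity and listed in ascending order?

Write h(θ) = θ⁶ + θ⁵ - θ⁴ - θ³ - θ² - θ - 1.
Roots in ℤ_3: h(0) = 2; h(1) = 0 → root; h(2) = 2.
Linear factors from roots: (θ - 1).
Complete factorization: h(θ) = (θ - 1)·(θ² - θ - 1)·(θ³ - θ - 1).
Factor degrees with multiplicity: 1 + 2 + 3 = 6.

1, 2, 3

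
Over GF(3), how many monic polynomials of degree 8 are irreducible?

By the necklace-counting formula, N_3(8) = (1/8) Σ_{d|8} μ(8/d)·3^d.
Divisors of 8: 1, 2, 4, 8; μ(8/d) for each: 0, 0, -1, 1.
Σ = − 3^4 + 3^8 = 6480.
N = 6480/8 = 810.

810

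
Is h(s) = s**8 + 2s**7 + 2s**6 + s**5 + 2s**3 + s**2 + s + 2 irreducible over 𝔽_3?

Check for roots in 𝔽_3: h(0) = 2; h(1) = 0 → root; h(2) = 0 → root.
h(1) = 0, so (s − 1) divides h(s); h is reducible.

No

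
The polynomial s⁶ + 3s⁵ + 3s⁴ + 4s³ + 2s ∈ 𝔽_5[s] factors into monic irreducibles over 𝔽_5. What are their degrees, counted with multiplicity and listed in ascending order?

1, 1, 1, 3

Write g(s) = s⁶ + 3s⁵ + 3s⁴ + 4s³ + 2s.
Roots in 𝔽_5: g(0) = 0 → root; g(1) = 3; g(2) = 4; g(3) = 0 → root; g(4) = 0 → root.
Linear factors from roots: (s), (s + 2), (s + 1).
Complete factorization: g(s) = (s)·(s + 1)·(s + 2)·(s³ + s + 1).
Factor degrees with multiplicity: 1 + 1 + 1 + 3 = 6.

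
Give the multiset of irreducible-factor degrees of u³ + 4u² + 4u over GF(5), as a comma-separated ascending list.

Write g(u) = u³ + 4u² + 4u.
Roots in GF(5): g(0) = 0 → root; g(1) = 4; g(2) = 2; g(3) = 0 → root; g(4) = 4.
Linear factors from roots: (u), (u + 2).
Complete factorization: g(u) = (u)·(u + 2)^2.
Factor degrees with multiplicity: 1 + 1 + 1 = 3.

1, 1, 1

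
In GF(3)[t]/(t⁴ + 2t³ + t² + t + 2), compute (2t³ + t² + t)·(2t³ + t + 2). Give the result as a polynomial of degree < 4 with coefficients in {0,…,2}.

t^3 + t^2 + 2t

Multiply in GF(3)[t]: (2t³ + t² + t)·(2t³ + t + 2) = t⁶ + 2t⁵ + t⁴ + 2t³ + 2t.
Reduce using t⁴ ≡ t³ + 2t² + 2t + 1 (mod t⁴ + 2t³ + t² + t + 2).
Reduced: t³ + t² + 2t.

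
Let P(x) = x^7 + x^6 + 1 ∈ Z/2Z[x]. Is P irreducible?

Yes

Check for roots in Z/2Z: P(0) = 1; P(1) = 1.
No roots, so no linear factors.
Monic irreducibles of degree 2 over GF(2): x^2 + x + 1.
None of them divide P (all give nonzero remainder).
Monic irreducibles of degree 3 over GF(2): x^3 + x + 1, x^3 + x^2 + 1.
None of them divide P (all give nonzero remainder).
No irreducible factor of degree ≤ 3 exists, so P is irreducible over GF(2).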